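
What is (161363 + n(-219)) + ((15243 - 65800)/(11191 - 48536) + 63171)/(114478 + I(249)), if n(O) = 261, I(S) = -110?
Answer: 21572195476831/133471030 ≈ 1.6162e+5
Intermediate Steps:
(161363 + n(-219)) + ((15243 - 65800)/(11191 - 48536) + 63171)/(114478 + I(249)) = (161363 + 261) + ((15243 - 65800)/(11191 - 48536) + 63171)/(114478 - 110) = 161624 + (-50557/(-37345) + 63171)/114368 = 161624 + (-50557*(-1/37345) + 63171)*(1/114368) = 161624 + (50557/37345 + 63171)*(1/114368) = 161624 + (2359171552/37345)*(1/114368) = 161624 + 73724111/133471030 = 21572195476831/133471030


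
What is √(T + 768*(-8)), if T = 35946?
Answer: √29802 ≈ 172.63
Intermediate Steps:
√(T + 768*(-8)) = √(35946 + 768*(-8)) = √(35946 - 6144) = √29802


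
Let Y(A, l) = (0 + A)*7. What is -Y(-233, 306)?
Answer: 1631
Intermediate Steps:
Y(A, l) = 7*A (Y(A, l) = A*7 = 7*A)
-Y(-233, 306) = -7*(-233) = -1*(-1631) = 1631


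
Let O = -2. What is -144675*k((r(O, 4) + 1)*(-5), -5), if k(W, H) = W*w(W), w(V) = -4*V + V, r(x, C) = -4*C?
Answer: 2441390625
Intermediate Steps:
w(V) = -3*V
k(W, H) = -3*W**2 (k(W, H) = W*(-3*W) = -3*W**2)
-144675*k((r(O, 4) + 1)*(-5), -5) = -(-434025)*((-4*4 + 1)*(-5))**2 = -(-434025)*((-16 + 1)*(-5))**2 = -(-434025)*(-15*(-5))**2 = -(-434025)*75**2 = -(-434025)*5625 = -144675*(-16875) = 2441390625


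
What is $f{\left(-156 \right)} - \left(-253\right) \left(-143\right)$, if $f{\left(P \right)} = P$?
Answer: $-36335$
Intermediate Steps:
$f{\left(-156 \right)} - \left(-253\right) \left(-143\right) = -156 - \left(-253\right) \left(-143\right) = -156 - 36179 = -36335$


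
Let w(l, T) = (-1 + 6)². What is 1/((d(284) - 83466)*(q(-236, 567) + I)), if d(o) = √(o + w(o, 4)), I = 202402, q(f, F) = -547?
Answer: -9274/156248618003465 - √309/1406237562031185 ≈ -5.9367e-11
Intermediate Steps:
w(l, T) = 25 (w(l, T) = 5² = 25)
d(o) = √(25 + o) (d(o) = √(o + 25) = √(25 + o))
1/((d(284) - 83466)*(q(-236, 567) + I)) = 1/((√(25 + 284) - 83466)*(-547 + 202402)) = 1/((√309 - 83466)*201855) = 1/((-83466 + √309)*201855) = 1/(-16848029430 + 201855*√309)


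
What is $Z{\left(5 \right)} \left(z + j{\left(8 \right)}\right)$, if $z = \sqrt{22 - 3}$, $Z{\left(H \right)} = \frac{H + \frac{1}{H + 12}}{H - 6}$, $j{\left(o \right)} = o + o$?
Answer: $- \frac{1376}{17} - \frac{86 \sqrt{19}}{17} \approx -102.99$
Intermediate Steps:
$j{\left(o \right)} = 2 o$
$Z{\left(H \right)} = \frac{H + \frac{1}{12 + H}}{-6 + H}$
$z = \sqrt{19} \approx 4.3589$
$Z{\left(5 \right)} \left(z + j{\left(8 \right)}\right) = \frac{1 + 5^{2} + 12 \cdot 5}{-72 + 5^{2} + 6 \cdot 5} \left(\sqrt{19} + 2 \cdot 8\right) = \frac{1 + 25 + 60}{-72 + 25 + 30} \left(\sqrt{19} + 16\right) = \frac{1}{-17} \cdot 86 \left(16 + \sqrt{19}\right) = \left(- \frac{1}{17}\right) 86 \left(16 + \sqrt{19}\right) = - \frac{86 \left(16 + \sqrt{19}\right)}{17} = - \frac{1376}{17} - \frac{86 \sqrt{19}}{17}$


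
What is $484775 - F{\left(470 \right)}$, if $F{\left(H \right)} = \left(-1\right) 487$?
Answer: $485262$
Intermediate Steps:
$F{\left(H \right)} = -487$
$484775 - F{\left(470 \right)} = 484775 - -487 = 484775 + 487 = 485262$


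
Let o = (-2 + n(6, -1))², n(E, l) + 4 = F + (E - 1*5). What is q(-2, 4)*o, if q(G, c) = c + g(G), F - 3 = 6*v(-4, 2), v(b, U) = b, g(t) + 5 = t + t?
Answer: -3380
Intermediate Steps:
g(t) = -5 + 2*t (g(t) = -5 + (t + t) = -5 + 2*t)
F = -21 (F = 3 + 6*(-4) = 3 - 24 = -21)
n(E, l) = -30 + E (n(E, l) = -4 + (-21 + (E - 1*5)) = -4 + (-21 + (E - 5)) = -4 + (-21 + (-5 + E)) = -4 + (-26 + E) = -30 + E)
o = 676 (o = (-2 + (-30 + 6))² = (-2 - 24)² = (-26)² = 676)
q(G, c) = -5 + c + 2*G (q(G, c) = c + (-5 + 2*G) = -5 + c + 2*G)
q(-2, 4)*o = (-5 + 4 + 2*(-2))*676 = (-5 + 4 - 4)*676 = -5*676 = -3380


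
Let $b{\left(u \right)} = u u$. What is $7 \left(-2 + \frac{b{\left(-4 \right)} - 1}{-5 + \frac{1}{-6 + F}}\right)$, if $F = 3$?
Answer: $- \frac{539}{16} \approx -33.688$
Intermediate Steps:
$b{\left(u \right)} = u^{2}$
$7 \left(-2 + \frac{b{\left(-4 \right)} - 1}{-5 + \frac{1}{-6 + F}}\right) = 7 \left(-2 + \frac{\left(-4\right)^{2} - 1}{-5 + \frac{1}{-6 + 3}}\right) = 7 \left(-2 + \frac{16 - 1}{-5 + \frac{1}{-3}}\right) = 7 \left(-2 + \frac{15}{-5 - \frac{1}{3}}\right) = 7 \left(-2 + \frac{15}{- \frac{16}{3}}\right) = 7 \left(-2 + 15 \left(- \frac{3}{16}\right)\right) = 7 \left(-2 - \frac{45}{16}\right) = 7 \left(- \frac{77}{16}\right) = - \frac{539}{16}$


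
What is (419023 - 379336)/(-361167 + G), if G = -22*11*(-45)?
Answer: -13229/116759 ≈ -0.11330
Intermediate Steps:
G = 10890 (G = -242*(-45) = 10890)
(419023 - 379336)/(-361167 + G) = (419023 - 379336)/(-361167 + 10890) = 39687/(-350277) = 39687*(-1/350277) = -13229/116759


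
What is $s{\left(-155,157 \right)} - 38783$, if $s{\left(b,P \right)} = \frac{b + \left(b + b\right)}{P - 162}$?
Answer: $-38690$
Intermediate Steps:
$s{\left(b,P \right)} = \frac{3 b}{-162 + P}$ ($s{\left(b,P \right)} = \frac{b + 2 b}{-162 + P} = \frac{3 b}{-162 + P}$)
$s{\left(-155,157 \right)} - 38783 = 3 \left(-155\right) \frac{1}{-162 + 157} - 38783 = 3 \left(-155\right) \frac{1}{-5} - 38783 = 3 \left(-155\right) \left(- \frac{1}{5}\right) - 38783 = 93 - 38783 = -38690$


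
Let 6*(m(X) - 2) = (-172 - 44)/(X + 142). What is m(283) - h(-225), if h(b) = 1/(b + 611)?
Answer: 313779/164050 ≈ 1.9127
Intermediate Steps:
m(X) = 2 - 36/(142 + X) (m(X) = 2 + ((-172 - 44)/(X + 142))/6 = 2 + (-216/(142 + X))/6 = 2 - 36/(142 + X))
h(b) = 1/(611 + b)
m(283) - h(-225) = 2*(124 + 283)/(142 + 283) - 1/(611 - 225) = 2*407/425 - 1/386 = 2*(1/425)*407 - 1*1/386 = 814/425 - 1/386 = 313779/164050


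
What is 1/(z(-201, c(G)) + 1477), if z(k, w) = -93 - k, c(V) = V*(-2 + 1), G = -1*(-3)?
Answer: 1/1585 ≈ 0.00063092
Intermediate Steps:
G = 3
c(V) = -V (c(V) = V*(-1) = -V)
1/(z(-201, c(G)) + 1477) = 1/((-93 - 1*(-201)) + 1477) = 1/((-93 + 201) + 1477) = 1/(108 + 1477) = 1/1585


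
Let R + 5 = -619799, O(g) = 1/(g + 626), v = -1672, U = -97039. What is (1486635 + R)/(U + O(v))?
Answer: -906705226/101502795 ≈ -8.9328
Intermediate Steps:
O(g) = 1/(626 + g)
R = -619804 (R = -5 - 619799 = -619804)
(1486635 + R)/(U + O(v)) = (1486635 - 619804)/(-97039 + 1/(626 - 1672)) = 866831/(-97039 + 1/(-1046)) = 866831/(-97039 - 1/1046) = 866831/(-101502795/1046) = 866831*(-1046/101502795) = -906705226/101502795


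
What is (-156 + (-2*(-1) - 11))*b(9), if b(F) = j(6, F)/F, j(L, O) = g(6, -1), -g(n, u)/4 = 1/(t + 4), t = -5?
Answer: -220/3 ≈ -73.333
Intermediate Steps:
g(n, u) = 4 (g(n, u) = -4/(-5 + 4) = -4/(-1) = -4*(-1) = 4)
j(L, O) = 4
b(F) = 4/F
(-156 + (-2*(-1) - 11))*b(9) = (-156 + (-2*(-1) - 11))*(4/9) = (-156 + (2 - 11))*(4*(⅑)) = (-156 - 9)*(4/9) = -165*4/9 = -220/3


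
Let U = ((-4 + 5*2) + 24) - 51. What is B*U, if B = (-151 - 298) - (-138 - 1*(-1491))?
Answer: 37842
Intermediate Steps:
B = -1802 (B = -449 - (-138 + 1491) = -449 - 1*1353 = -449 - 1353 = -1802)
U = -21 (U = ((-4 + 10) + 24) - 51 = (6 + 24) - 51 = 30 - 51 = -21)
B*U = -1802*(-21) = 37842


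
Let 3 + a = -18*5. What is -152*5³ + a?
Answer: -19093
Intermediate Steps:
a = -93 (a = -3 - 18*5 = -3 - 90 = -93)
-152*5³ + a = -152*5³ - 93 = -152*125 - 93 = -19000 - 93 = -19093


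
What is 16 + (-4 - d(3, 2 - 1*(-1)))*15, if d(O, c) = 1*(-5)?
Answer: 31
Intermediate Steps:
d(O, c) = -5
16 + (-4 - d(3, 2 - 1*(-1)))*15 = 16 + (-4 - 1*(-5))*15 = 16 + (-4 + 5)*15 = 16 + 1*15 = 16 + 15 = 31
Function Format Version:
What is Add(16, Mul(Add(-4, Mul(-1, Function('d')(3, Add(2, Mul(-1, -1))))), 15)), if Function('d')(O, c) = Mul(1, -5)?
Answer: 31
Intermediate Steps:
Function('d')(O, c) = -5
Add(16, Mul(Add(-4, Mul(-1, Function('d')(3, Add(2, Mul(-1, -1))))), 15)) = Add(16, Mul(Add(-4, Mul(-1, -5)), 15)) = Add(16, Mul(Add(-4, 5), 15)) = Add(16, Mul(1, 15)) = Add(16, 15) = 31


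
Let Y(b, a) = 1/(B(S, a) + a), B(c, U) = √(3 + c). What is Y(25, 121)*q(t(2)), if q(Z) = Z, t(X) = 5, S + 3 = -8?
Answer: 605/14649 - 10*I*√2/14649 ≈ 0.0413 - 0.0009654*I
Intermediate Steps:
S = -11 (S = -3 - 8 = -11)
Y(b, a) = 1/(a + 2*I*√2) (Y(b, a) = 1/(√(3 - 11) + a) = 1/(√(-8) + a) = 1/(2*I*√2 + a) = 1/(a + 2*I*√2))
Y(25, 121)*q(t(2)) = 5/(121 + 2*I*√2)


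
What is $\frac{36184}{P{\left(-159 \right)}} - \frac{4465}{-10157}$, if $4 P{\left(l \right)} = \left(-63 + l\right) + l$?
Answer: $- \frac{1468382387}{3869817} \approx -379.44$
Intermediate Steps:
$P{\left(l \right)} = - \frac{63}{4} + \frac{l}{2}$ ($P{\left(l \right)} = \frac{\left(-63 + l\right) + l}{4} = \frac{-63 + 2 l}{4} = - \frac{63}{4} + \frac{l}{2}$)
$\frac{36184}{P{\left(-159 \right)}} - \frac{4465}{-10157} = \frac{36184}{- \frac{63}{4} + \frac{1}{2} \left(-159\right)} - \frac{4465}{-10157} = \frac{36184}{- \frac{63}{4} - \frac{159}{2}} - - \frac{4465}{10157} = \frac{36184}{- \frac{381}{4}} + \frac{4465}{10157} = 36184 \left(- \frac{4}{381}\right) + \frac{4465}{10157} = - \frac{144736}{381} + \frac{4465}{10157} = - \frac{1468382387}{3869817}$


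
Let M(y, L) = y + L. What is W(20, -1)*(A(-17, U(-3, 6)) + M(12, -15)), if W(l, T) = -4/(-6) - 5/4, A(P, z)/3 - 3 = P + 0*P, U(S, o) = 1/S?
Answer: 105/4 ≈ 26.250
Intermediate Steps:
M(y, L) = L + y
A(P, z) = 9 + 3*P (A(P, z) = 9 + 3*(P + 0*P) = 9 + 3*(P + 0) = 9 + 3*P)
W(l, T) = -7/12 (W(l, T) = -4*(-1/6) - 5*1/4 = 2/3 - 5/4 = -7/12)
W(20, -1)*(A(-17, U(-3, 6)) + M(12, -15)) = -7*((9 + 3*(-17)) + (-15 + 12))/12 = -7*((9 - 51) - 3)/12 = -7*(-42 - 3)/12 = -7/12*(-45) = 105/4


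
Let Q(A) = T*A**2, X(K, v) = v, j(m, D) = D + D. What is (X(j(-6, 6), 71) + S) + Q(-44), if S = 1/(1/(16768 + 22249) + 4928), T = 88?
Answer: 32771291195120/192275777 ≈ 1.7044e+5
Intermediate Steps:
j(m, D) = 2*D
S = 39017/192275777 (S = 1/(1/39017 + 4928) = 1/(192275777/39017) = 39017/192275777 ≈ 0.00020292)
Q(A) = 88*A**2
(X(j(-6, 6), 71) + S) + Q(-44) = (71 + 39017/192275777) + 88*(-44)**2 = 13651619184/192275777 + 88*1936 = 13651619184/192275777 + 170368 = 32771291195120/192275777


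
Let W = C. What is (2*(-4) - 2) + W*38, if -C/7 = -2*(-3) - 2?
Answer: -1074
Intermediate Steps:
C = -28 (C = -7*(-2*(-3) - 2) = -7*(6 - 2) = -7*4 = -28)
W = -28
(2*(-4) - 2) + W*38 = (2*(-4) - 2) - 28*38 = (-8 - 2) - 1064 = -10 - 1064 = -1074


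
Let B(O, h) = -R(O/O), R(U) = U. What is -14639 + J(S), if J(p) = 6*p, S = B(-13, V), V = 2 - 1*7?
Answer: -14645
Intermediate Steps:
V = -5 (V = 2 - 7 = -5)
B(O, h) = -1 (B(O, h) = -O/O = -1*1 = -1)
S = -1
-14639 + J(S) = -14639 + 6*(-1) = -14639 - 6 = -14645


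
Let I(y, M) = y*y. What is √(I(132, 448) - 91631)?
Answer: I*√74207 ≈ 272.41*I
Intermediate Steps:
I(y, M) = y²
√(I(132, 448) - 91631) = √(132² - 91631) = √(17424 - 91631) = √(-74207) = I*√74207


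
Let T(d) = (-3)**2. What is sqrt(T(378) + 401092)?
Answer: sqrt(401101) ≈ 633.33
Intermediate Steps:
T(d) = 9
sqrt(T(378) + 401092) = sqrt(9 + 401092) = sqrt(401101)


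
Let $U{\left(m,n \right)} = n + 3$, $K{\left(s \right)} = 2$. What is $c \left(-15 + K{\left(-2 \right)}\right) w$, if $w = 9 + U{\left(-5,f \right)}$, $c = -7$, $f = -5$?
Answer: $637$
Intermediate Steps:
$U{\left(m,n \right)} = 3 + n$
$w = 7$ ($w = 9 + \left(3 - 5\right) = 9 - 2 = 7$)
$c \left(-15 + K{\left(-2 \right)}\right) w = - 7 \left(-15 + 2\right) 7 = \left(-7\right) \left(-13\right) 7 = 91 \cdot 7 = 637$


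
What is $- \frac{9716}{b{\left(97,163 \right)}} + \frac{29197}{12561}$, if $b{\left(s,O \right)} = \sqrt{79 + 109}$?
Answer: $\frac{29197}{12561} - \frac{4858 \sqrt{47}}{47} \approx -706.29$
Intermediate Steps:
$b{\left(s,O \right)} = 2 \sqrt{47}$ ($b{\left(s,O \right)} = \sqrt{188} = 2 \sqrt{47}$)
$- \frac{9716}{b{\left(97,163 \right)}} + \frac{29197}{12561} = - \frac{9716}{2 \sqrt{47}} + \frac{29197}{12561} = - 9716 \frac{\sqrt{47}}{94} + 29197 \cdot \frac{1}{12561} = - \frac{4858 \sqrt{47}}{47} + \frac{29197}{12561} = \frac{29197}{12561} - \frac{4858 \sqrt{47}}{47}$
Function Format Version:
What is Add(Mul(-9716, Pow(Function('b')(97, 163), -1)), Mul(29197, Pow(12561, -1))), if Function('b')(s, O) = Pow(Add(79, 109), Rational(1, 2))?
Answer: Add(Rational(29197, 12561), Mul(Rational(-4858, 47), Pow(47, Rational(1, 2)))) ≈ -706.29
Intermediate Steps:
Function('b')(s, O) = Mul(2, Pow(47, Rational(1, 2))) (Function('b')(s, O) = Pow(188, Rational(1, 2)) = Mul(2, Pow(47, Rational(1, 2))))
Add(Mul(-9716, Pow(Function('b')(97, 163), -1)), Mul(29197, Pow(12561, -1))) = Add(Mul(-9716, Pow(Mul(2, Pow(47, Rational(1, 2))), -1)), Mul(29197, Pow(12561, -1))) = Add(Mul(-9716, Mul(Rational(1, 94), Pow(47, Rational(1, 2)))), Mul(29197, Rational(1, 12561))) = Add(Mul(Rational(-4858, 47), Pow(47, Rational(1, 2))), Rational(29197, 12561)) = Add(Rational(29197, 12561), Mul(Rational(-4858, 47), Pow(47, Rational(1, 2))))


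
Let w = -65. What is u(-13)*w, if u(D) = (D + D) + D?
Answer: 2535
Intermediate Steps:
u(D) = 3*D (u(D) = 2*D + D = 3*D)
u(-13)*w = (3*(-13))*(-65) = -39*(-65) = 2535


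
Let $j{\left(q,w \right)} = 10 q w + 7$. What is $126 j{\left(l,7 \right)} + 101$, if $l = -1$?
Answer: $-7837$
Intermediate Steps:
$j{\left(q,w \right)} = 7 + 10 q w$ ($j{\left(q,w \right)} = 10 q w + 7 = 7 + 10 q w$)
$126 j{\left(l,7 \right)} + 101 = 126 \left(7 + 10 \left(-1\right) 7\right) + 101 = 126 \left(7 - 70\right) + 101 = 126 \left(-63\right) + 101 = -7938 + 101 = -7837$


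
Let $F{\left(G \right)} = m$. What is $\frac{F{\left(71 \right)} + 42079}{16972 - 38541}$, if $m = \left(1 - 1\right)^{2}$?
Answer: $- \frac{42079}{21569} \approx -1.9509$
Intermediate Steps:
$m = 0$ ($m = 0^{2} = 0$)
$F{\left(G \right)} = 0$
$\frac{F{\left(71 \right)} + 42079}{16972 - 38541} = \frac{0 + 42079}{16972 - 38541} = \frac{42079}{-21569} = 42079 \left(- \frac{1}{21569}\right) = - \frac{42079}{21569}$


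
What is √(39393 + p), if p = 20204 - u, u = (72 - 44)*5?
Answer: √59457 ≈ 243.84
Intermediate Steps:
u = 140 (u = 28*5 = 140)
p = 20064 (p = 20204 - 1*140 = 20204 - 140 = 20064)
√(39393 + p) = √(39393 + 20064) = √59457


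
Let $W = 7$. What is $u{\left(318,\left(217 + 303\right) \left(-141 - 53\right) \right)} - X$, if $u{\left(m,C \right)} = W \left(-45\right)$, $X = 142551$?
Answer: $-142866$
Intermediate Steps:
$u{\left(m,C \right)} = -315$ ($u{\left(m,C \right)} = 7 \left(-45\right) = -315$)
$u{\left(318,\left(217 + 303\right) \left(-141 - 53\right) \right)} - X = -315 - 142551 = -142866$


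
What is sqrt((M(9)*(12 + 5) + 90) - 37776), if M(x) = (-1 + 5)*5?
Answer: I*sqrt(37346) ≈ 193.25*I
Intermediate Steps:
M(x) = 20 (M(x) = 4*5 = 20)
sqrt((M(9)*(12 + 5) + 90) - 37776) = sqrt((20*(12 + 5) + 90) - 37776) = sqrt((20*17 + 90) - 37776) = sqrt((340 + 90) - 37776) = sqrt(430 - 37776) = sqrt(-37346) = I*sqrt(37346)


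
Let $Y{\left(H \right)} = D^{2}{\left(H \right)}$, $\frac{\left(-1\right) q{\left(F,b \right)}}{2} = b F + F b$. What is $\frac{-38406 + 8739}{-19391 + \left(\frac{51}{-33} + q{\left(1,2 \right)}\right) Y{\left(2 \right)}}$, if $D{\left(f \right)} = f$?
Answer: $\frac{326337}{213721} \approx 1.5269$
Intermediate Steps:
$q{\left(F,b \right)} = - 4 F b$ ($q{\left(F,b \right)} = - 2 \left(b F + F b\right) = - 2 \left(F b + F b\right) = - 2 \cdot 2 F b = - 4 F b$)
$Y{\left(H \right)} = H^{2}$
$\frac{-38406 + 8739}{-19391 + \left(\frac{51}{-33} + q{\left(1,2 \right)}\right) Y{\left(2 \right)}} = \frac{-38406 + 8739}{-19391 + \left(\frac{51}{-33} - 4 \cdot 2\right) 2^{2}} = - \frac{29667}{-19391 + \left(51 \left(- \frac{1}{33}\right) - 8\right) 4} = - \frac{29667}{-19391 + \left(- \frac{17}{11} - 8\right) 4} = - \frac{29667}{-19391 - \frac{420}{11}} = - \frac{29667}{- \frac{213721}{11}} = \left(-29667\right) \left(- \frac{11}{213721}\right) = \frac{326337}{213721}$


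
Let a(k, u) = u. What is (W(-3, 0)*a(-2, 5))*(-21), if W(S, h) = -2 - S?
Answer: -105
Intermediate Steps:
(W(-3, 0)*a(-2, 5))*(-21) = ((-2 - 1*(-3))*5)*(-21) = ((-2 + 3)*5)*(-21) = (1*5)*(-21) = 5*(-21) = -105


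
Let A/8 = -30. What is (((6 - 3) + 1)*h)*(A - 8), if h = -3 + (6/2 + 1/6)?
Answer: -496/3 ≈ -165.33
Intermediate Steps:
A = -240 (A = 8*(-30) = -240)
h = ⅙ (h = -3 + (6*(½) + 1*(⅙)) = -3 + (3 + ⅙) = -3 + 19/6 = ⅙ ≈ 0.16667)
(((6 - 3) + 1)*h)*(A - 8) = (((6 - 3) + 1)*(⅙))*(-240 - 8) = ((3 + 1)*(⅙))*(-248) = (4*(⅙))*(-248) = (⅔)*(-248) = -496/3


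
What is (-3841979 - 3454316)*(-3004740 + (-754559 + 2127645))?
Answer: 11905028921930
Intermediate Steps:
(-3841979 - 3454316)*(-3004740 + (-754559 + 2127645)) = -7296295*(-3004740 + 1373086) = -7296295*(-1631654) = 11905028921930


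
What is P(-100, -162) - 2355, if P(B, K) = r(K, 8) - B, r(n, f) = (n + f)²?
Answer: 21461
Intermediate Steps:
r(n, f) = (f + n)²
P(B, K) = (8 + K)² - B
P(-100, -162) - 2355 = ((8 - 162)² - 1*(-100)) - 2355 = ((-154)² + 100) - 2355 = (23716 + 100) - 2355 = 23816 - 2355 = 21461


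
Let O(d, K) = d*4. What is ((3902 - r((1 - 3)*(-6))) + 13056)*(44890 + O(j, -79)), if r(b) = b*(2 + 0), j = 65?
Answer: 764570100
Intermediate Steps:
O(d, K) = 4*d
r(b) = 2*b (r(b) = b*2 = 2*b)
((3902 - r((1 - 3)*(-6))) + 13056)*(44890 + O(j, -79)) = ((3902 - 2*(1 - 3)*(-6)) + 13056)*(44890 + 4*65) = ((3902 - 2*(-2*(-6))) + 13056)*(44890 + 260) = ((3902 - 2*12) + 13056)*45150 = ((3902 - 1*24) + 13056)*45150 = ((3902 - 24) + 13056)*45150 = (3878 + 13056)*45150 = 16934*45150 = 764570100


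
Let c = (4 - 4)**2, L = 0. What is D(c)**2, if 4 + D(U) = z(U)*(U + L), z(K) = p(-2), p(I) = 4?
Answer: 16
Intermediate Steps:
z(K) = 4
c = 0 (c = 0**2 = 0)
D(U) = -4 + 4*U (D(U) = -4 + 4*(U + 0) = -4 + 4*U)
D(c)**2 = (-4 + 4*0)**2 = (-4 + 0)**2 = (-4)**2 = 16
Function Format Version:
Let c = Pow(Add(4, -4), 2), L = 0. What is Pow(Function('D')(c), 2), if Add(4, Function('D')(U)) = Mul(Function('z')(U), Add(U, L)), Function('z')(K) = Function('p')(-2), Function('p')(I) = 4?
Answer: 16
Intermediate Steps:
Function('z')(K) = 4
c = 0 (c = Pow(0, 2) = 0)
Function('D')(U) = Add(-4, Mul(4, U)) (Function('D')(U) = Add(-4, Mul(4, Add(U, 0))) = Add(-4, Mul(4, U)))
Pow(Function('D')(c), 2) = Pow(Add(-4, Mul(4, 0)), 2) = Pow(Add(-4, 0), 2) = Pow(-4, 2) = 16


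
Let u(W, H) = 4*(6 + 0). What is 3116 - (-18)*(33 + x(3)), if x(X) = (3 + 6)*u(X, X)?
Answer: 7598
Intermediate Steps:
u(W, H) = 24 (u(W, H) = 4*6 = 24)
x(X) = 216 (x(X) = (3 + 6)*24 = 9*24 = 216)
3116 - (-18)*(33 + x(3)) = 3116 - (-18)*(33 + 216) = 3116 - (-18)*249 = 3116 - 1*(-4482) = 3116 + 4482 = 7598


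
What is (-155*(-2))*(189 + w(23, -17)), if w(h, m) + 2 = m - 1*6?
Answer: 50840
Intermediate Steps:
w(h, m) = -8 + m (w(h, m) = -2 + (m - 1*6) = -2 + (m - 6) = -2 + (-6 + m) = -8 + m)
(-155*(-2))*(189 + w(23, -17)) = (-155*(-2))*(189 + (-8 - 17)) = 310*(189 - 25) = 310*164 = 50840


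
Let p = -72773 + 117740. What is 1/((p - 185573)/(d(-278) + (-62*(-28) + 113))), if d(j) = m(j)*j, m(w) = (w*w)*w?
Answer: -5972818505/140606 ≈ -42479.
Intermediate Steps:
p = 44967
m(w) = w³ (m(w) = w²*w = w³)
d(j) = j⁴ (d(j) = j³*j = j⁴)
1/((p - 185573)/(d(-278) + (-62*(-28) + 113))) = 1/((44967 - 185573)/((-278)⁴ + (-62*(-28) + 113))) = 1/(-140606/(5972816656 + (1736 + 113))) = 1/(-140606/(5972816656 + 1849)) = 1/(-140606/5972818505) = -5972818505/140606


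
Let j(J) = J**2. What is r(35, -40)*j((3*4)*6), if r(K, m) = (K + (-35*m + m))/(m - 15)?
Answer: -1446336/11 ≈ -1.3149e+5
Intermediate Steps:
r(K, m) = (K - 34*m)/(-15 + m)
r(35, -40)*j((3*4)*6) = ((35 - 34*(-40))/(-15 - 40))*((3*4)*6)**2 = ((35 + 1360)/(-55))*(12*6)**2 = -1/55*1395*72**2 = -279/11*5184 = -1446336/11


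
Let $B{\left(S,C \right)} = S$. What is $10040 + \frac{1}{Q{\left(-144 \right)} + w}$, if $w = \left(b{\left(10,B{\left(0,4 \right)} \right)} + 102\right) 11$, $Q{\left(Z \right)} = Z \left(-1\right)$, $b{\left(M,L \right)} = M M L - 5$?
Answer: $\frac{12158441}{1211} \approx 10040.0$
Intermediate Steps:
$b{\left(M,L \right)} = -5 + L M^{2}$ ($b{\left(M,L \right)} = M^{2} L - 5 = L M^{2} - 5 = -5 + L M^{2}$)
$Q{\left(Z \right)} = - Z$
$w = 1067$ ($w = \left(\left(-5 + 0 \cdot 10^{2}\right) + 102\right) 11 = \left(\left(-5 + 0 \cdot 100\right) + 102\right) 11 = \left(\left(-5 + 0\right) + 102\right) 11 = \left(-5 + 102\right) 11 = 97 \cdot 11 = 1067$)
$10040 + \frac{1}{Q{\left(-144 \right)} + w} = 10040 + \frac{1}{\left(-1\right) \left(-144\right) + 1067} = 10040 + \frac{1}{144 + 1067} = 10040 + \frac{1}{1211} = \frac{12158441}{1211}$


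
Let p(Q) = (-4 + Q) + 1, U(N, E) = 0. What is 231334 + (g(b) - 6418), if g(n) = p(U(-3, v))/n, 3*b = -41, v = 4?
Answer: 9221565/41 ≈ 2.2492e+5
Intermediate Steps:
b = -41/3 (b = (⅓)*(-41) = -41/3 ≈ -13.667)
p(Q) = -3 + Q
g(n) = -3/n (g(n) = (-3 + 0)/n = -3/n)
231334 + (g(b) - 6418) = 231334 + (-3/(-41/3) - 6418) = 231334 + (-3*(-3/41) - 6418) = 231334 + (9/41 - 6418) = 231334 - 263129/41 = 9221565/41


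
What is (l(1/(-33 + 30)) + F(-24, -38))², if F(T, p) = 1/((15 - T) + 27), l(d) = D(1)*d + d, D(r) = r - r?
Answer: 49/484 ≈ 0.10124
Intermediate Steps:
D(r) = 0
l(d) = d (l(d) = 0*d + d = 0 + d = d)
F(T, p) = 1/(42 - T)
(l(1/(-33 + 30)) + F(-24, -38))² = (1/(-33 + 30) - 1/(-42 - 24))² = (1/(-3) - 1/(-66))² = (-⅓ - 1*(-1/66))² = (-⅓ + 1/66)² = (-7/22)² = 49/484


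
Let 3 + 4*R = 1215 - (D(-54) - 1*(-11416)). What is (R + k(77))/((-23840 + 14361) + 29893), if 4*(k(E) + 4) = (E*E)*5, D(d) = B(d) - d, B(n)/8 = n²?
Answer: -3957/81656 ≈ -0.048459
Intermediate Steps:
B(n) = 8*n²
D(d) = -d + 8*d² (D(d) = 8*d² - d = -d + 8*d²)
k(E) = -4 + 5*E²/4 (k(E) = -4 + ((E*E)*5)/4 = -4 + (E²*5)/4 = -4 + (5*E²)/4 = -4 + 5*E²/4)
R = -16793/2 (R = -¾ + (1215 - (-54*(-1 + 8*(-54)) - 1*(-11416)))/4 = -¾ + (1215 - (-54*(-1 - 432) + 11416))/4 = -¾ + (1215 - (-54*(-433) + 11416))/4 = -¾ + (1215 - (23382 + 11416))/4 = -¾ + (1215 - 1*34798)/4 = -¾ + (1215 - 34798)/4 = -¾ + (¼)*(-33583) = -¾ - 33583/4 = -16793/2 ≈ -8396.5)
(R + k(77))/((-23840 + 14361) + 29893) = (-16793/2 + (-4 + (5/4)*77²))/((-23840 + 14361) + 29893) = (-16793/2 + (-4 + (5/4)*5929))/(-9479 + 29893) = (-16793/2 + (-4 + 29645/4))/20414 = (-16793/2 + 29629/4)*(1/20414) = -3957/4*1/20414 = -3957/81656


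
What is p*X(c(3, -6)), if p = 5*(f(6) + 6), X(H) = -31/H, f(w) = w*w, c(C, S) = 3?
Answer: -2170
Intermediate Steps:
f(w) = w²
p = 210 (p = 5*(6² + 6) = 5*(36 + 6) = 5*42 = 210)
p*X(c(3, -6)) = 210*(-31/3) = -2170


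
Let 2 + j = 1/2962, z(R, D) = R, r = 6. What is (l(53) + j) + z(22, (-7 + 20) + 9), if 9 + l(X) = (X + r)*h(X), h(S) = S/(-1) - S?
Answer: -18491765/2962 ≈ -6243.0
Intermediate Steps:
h(S) = -2*S (h(S) = S*(-1) - S = -S - S = -2*S)
l(X) = -9 - 2*X*(6 + X) (l(X) = -9 + (X + 6)*(-2*X) = -9 + (6 + X)*(-2*X) = -9 - 2*X*(6 + X))
j = -5923/2962 (j = -2 + 1/2962 = -5923/2962 ≈ -1.9997)
(l(53) + j) + z(22, (-7 + 20) + 9) = ((-9 - 12*53 - 2*53**2) - 5923/2962) + 22 = ((-9 - 636 - 2*2809) - 5923/2962) + 22 = ((-9 - 636 - 5618) - 5923/2962) + 22 = (-6263 - 5923/2962) + 22 = -18556929/2962 + 22 = -18491765/2962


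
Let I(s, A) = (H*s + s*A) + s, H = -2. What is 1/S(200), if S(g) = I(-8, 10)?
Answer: -1/72 ≈ -0.013889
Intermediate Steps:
I(s, A) = -s + A*s (I(s, A) = (-2*s + s*A) + s = (-2*s + A*s) + s = -s + A*s)
S(g) = -72 (S(g) = -8*(-1 + 10) = -8*9 = -72)
1/S(200) = 1/(-72) = -1/72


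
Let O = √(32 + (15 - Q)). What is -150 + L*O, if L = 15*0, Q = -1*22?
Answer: -150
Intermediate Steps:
Q = -22
O = √69 (O = √(32 + (15 - 1*(-22))) = √(32 + (15 + 22)) = √(32 + 37) = √69 ≈ 8.3066)
L = 0
-150 + L*O = -150 + 0*√69 = -150 + 0 = -150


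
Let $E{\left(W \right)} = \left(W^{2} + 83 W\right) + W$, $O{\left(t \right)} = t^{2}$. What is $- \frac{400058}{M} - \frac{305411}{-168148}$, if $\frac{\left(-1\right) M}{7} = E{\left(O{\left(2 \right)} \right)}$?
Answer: $\frac{8502685661}{51789584} \approx 164.18$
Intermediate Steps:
$E{\left(W \right)} = W^{2} + 84 W$
$M = -2464$ ($M = - 7 \cdot 2^{2} \left(84 + 2^{2}\right) = - 7 \cdot 4 \left(84 + 4\right) = - 7 \cdot 4 \cdot 88 = \left(-7\right) 352 = -2464$)
$- \frac{400058}{M} - \frac{305411}{-168148} = - \frac{400058}{-2464} - \frac{305411}{-168148} = \left(-400058\right) \left(- \frac{1}{2464}\right) - - \frac{305411}{168148} = \frac{200029}{1232} + \frac{305411}{168148} = \frac{8502685661}{51789584}$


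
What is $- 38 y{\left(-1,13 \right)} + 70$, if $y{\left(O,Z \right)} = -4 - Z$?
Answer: $716$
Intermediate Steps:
$- 38 y{\left(-1,13 \right)} + 70 = - 38 \left(-4 - 13\right) + 70 = \left(-38\right) \left(-17\right) + 70 = 646 + 70 = 716$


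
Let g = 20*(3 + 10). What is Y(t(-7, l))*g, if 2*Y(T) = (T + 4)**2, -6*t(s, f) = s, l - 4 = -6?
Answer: 62465/18 ≈ 3470.3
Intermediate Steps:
l = -2 (l = 4 - 6 = -2)
t(s, f) = -s/6
g = 260 (g = 20*13 = 260)
Y(T) = (4 + T)**2/2 (Y(T) = (T + 4)**2/2 = (4 + T)**2/2)
Y(t(-7, l))*g = ((4 - 1/6*(-7))**2/2)*260 = ((4 + 7/6)**2/2)*260 = ((31/6)**2/2)*260 = ((1/2)*(961/36))*260 = (961/72)*260 = 62465/18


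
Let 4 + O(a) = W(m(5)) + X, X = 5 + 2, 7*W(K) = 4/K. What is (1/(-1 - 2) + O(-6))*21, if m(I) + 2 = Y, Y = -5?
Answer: 380/7 ≈ 54.286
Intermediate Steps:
m(I) = -7 (m(I) = -2 - 5 = -7)
W(K) = 4/(7*K) (W(K) = (4/K)/7 = 4/(7*K))
X = 7
O(a) = 143/49 (O(a) = -4 + ((4/7)/(-7) + 7) = -4 + ((4/7)*(-⅐) + 7) = -4 + (-4/49 + 7) = -4 + 339/49 = 143/49)
(1/(-1 - 2) + O(-6))*21 = (1/(-1 - 2) + 143/49)*21 = (1/(-3) + 143/49)*21 = (-⅓ + 143/49)*21 = (380/147)*21 = 380/7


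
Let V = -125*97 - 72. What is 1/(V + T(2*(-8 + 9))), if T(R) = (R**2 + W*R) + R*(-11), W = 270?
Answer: -1/11675 ≈ -8.5653e-5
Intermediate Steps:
V = -12197 (V = -12125 - 72 = -12197)
T(R) = R**2 + 259*R (T(R) = (R**2 + 270*R) + R*(-11) = (R**2 + 270*R) - 11*R = R**2 + 259*R)
1/(V + T(2*(-8 + 9))) = 1/(-12197 + (2*(-8 + 9))*(259 + 2*(-8 + 9))) = 1/(-12197 + (2*1)*(259 + 2*1)) = 1/(-12197 + 2*(259 + 2)) = 1/(-12197 + 2*261) = 1/(-12197 + 522) = 1/(-11675) = -1/11675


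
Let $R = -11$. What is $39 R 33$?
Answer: $-14157$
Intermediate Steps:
$39 R 33 = 39 \left(-11\right) 33 = \left(-429\right) 33 = -14157$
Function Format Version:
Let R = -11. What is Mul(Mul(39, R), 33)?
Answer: -14157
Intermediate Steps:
Mul(Mul(39, R), 33) = Mul(Mul(39, -11), 33) = Mul(-429, 33) = -14157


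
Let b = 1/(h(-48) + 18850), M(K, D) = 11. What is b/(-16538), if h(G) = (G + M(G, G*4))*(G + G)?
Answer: -1/370484276 ≈ -2.6992e-9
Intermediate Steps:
h(G) = 2*G*(11 + G) (h(G) = (G + 11)*(G + G) = (11 + G)*(2*G) = 2*G*(11 + G))
b = 1/22402 (b = 1/(2*(-48)*(11 - 48) + 18850) = 1/(2*(-48)*(-37) + 18850) = 1/(3552 + 18850) = 1/22402 ≈ 4.4639e-5)
b/(-16538) = (1/22402)/(-16538) = (1/22402)*(-1/16538) = -1/370484276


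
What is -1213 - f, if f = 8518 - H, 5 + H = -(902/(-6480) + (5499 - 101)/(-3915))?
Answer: -914651929/93960 ≈ -9734.5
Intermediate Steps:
H = -327169/93960 (H = -5 - (902/(-6480) + (5499 - 101)/(-3915)) = -5 - (902*(-1/6480) + 5398*(-1/3915)) = -5 - (-451/3240 - 5398/3915) = -5 - 1*(-142631/93960) = -5 + 142631/93960 = -327169/93960 ≈ -3.4820)
f = 800678449/93960 (f = 8518 - 1*(-327169/93960) = 8518 + 327169/93960 = 800678449/93960 ≈ 8521.5)
-1213 - f = -1213 - 1*800678449/93960 = -1213 - 800678449/93960 = -914651929/93960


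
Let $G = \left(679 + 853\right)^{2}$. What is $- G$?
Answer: $-2347024$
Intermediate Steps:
$G = 2347024$ ($G = 1532^{2} = 2347024$)
$- G = \left(-1\right) 2347024 = -2347024$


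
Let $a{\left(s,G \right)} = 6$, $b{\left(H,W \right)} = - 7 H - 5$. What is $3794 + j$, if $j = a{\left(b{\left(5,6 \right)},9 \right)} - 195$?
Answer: $3605$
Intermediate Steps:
$b{\left(H,W \right)} = -5 - 7 H$
$j = -189$ ($j = 6 - 195 = -189$)
$3794 + j = 3794 - 189 = 3605$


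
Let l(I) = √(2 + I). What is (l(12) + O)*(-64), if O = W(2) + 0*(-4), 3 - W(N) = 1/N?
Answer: -160 - 64*√14 ≈ -399.47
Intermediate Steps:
W(N) = 3 - 1/N
O = 5/2 (O = (3 - 1/2) + 0*(-4) = (3 - 1*½) + 0 = (3 - ½) + 0 = 5/2 + 0 = 5/2 ≈ 2.5000)
(l(12) + O)*(-64) = (√(2 + 12) + 5/2)*(-64) = (√14 + 5/2)*(-64) = (5/2 + √14)*(-64) = -160 - 64*√14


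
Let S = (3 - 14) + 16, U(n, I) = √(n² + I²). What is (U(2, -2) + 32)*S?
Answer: 160 + 10*√2 ≈ 174.14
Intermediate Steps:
U(n, I) = √(I² + n²)
S = 5 (S = -11 + 16 = 5)
(U(2, -2) + 32)*S = (√((-2)² + 2²) + 32)*5 = (√(4 + 4) + 32)*5 = (√8 + 32)*5 = (2*√2 + 32)*5 = (32 + 2*√2)*5 = 160 + 10*√2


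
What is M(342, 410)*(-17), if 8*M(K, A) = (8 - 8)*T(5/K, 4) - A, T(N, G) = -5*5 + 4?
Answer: 3485/4 ≈ 871.25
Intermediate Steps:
T(N, G) = -21 (T(N, G) = -25 + 4 = -21)
M(K, A) = -A/8 (M(K, A) = ((8 - 8)*(-21) - A)/8 = (0*(-21) - A)/8 = (0 - A)/8 = (-A)/8 = -A/8)
M(342, 410)*(-17) = -⅛*410*(-17) = -205/4*(-17) = 3485/4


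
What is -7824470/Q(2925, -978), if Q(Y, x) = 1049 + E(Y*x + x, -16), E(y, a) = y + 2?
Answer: 7824470/2860577 ≈ 2.7353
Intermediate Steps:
E(y, a) = 2 + y
Q(Y, x) = 1051 + x + Y*x (Q(Y, x) = 1049 + (2 + (Y*x + x)) = 1049 + (2 + (x + Y*x)) = 1049 + (2 + x + Y*x) = 1051 + x + Y*x)
-7824470/Q(2925, -978) = -7824470/(1051 - 978*(1 + 2925)) = -7824470/(1051 - 978*2926) = -7824470/(1051 - 2861628) = -7824470/(-2860577) = -7824470*(-1/2860577) = 7824470/2860577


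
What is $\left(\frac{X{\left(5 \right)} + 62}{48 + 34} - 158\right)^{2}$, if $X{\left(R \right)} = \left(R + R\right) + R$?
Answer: $\frac{165868641}{6724} \approx 24668.0$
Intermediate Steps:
$X{\left(R \right)} = 3 R$ ($X{\left(R \right)} = 2 R + R = 3 R$)
$\left(\frac{X{\left(5 \right)} + 62}{48 + 34} - 158\right)^{2} = \left(\frac{3 \cdot 5 + 62}{48 + 34} - 158\right)^{2} = \left(\frac{15 + 62}{82} - 158\right)^{2} = \left(77 \cdot \frac{1}{82} - 158\right)^{2} = \left(\frac{77}{82} - 158\right)^{2} = \left(- \frac{12879}{82}\right)^{2} = \frac{165868641}{6724}$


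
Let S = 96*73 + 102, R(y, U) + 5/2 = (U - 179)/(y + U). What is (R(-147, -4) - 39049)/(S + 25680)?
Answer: -11793187/9902580 ≈ -1.1909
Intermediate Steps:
R(y, U) = -5/2 + (-179 + U)/(U + y) (R(y, U) = -5/2 + (U - 179)/(y + U) = -5/2 + (-179 + U)/(U + y))
S = 7110 (S = 7008 + 102 = 7110)
(R(-147, -4) - 39049)/(S + 25680) = ((-358 - 5*(-147) - 3*(-4))/(2*(-4 - 147)) - 39049)/(7110 + 25680) = ((½)*(-358 + 735 + 12)/(-151) - 39049)/32790 = ((½)*(-1/151)*389 - 39049)*(1/32790) = (-389/302 - 39049)*(1/32790) = -11793187/302*1/32790 = -11793187/9902580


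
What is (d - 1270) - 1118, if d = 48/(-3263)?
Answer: -7792092/3263 ≈ -2388.0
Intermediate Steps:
d = -48/3263 (d = 48*(-1/3263) = -48/3263 ≈ -0.014710)
(d - 1270) - 1118 = (-48/3263 - 1270) - 1118 = -4144058/3263 - 1118 = -7792092/3263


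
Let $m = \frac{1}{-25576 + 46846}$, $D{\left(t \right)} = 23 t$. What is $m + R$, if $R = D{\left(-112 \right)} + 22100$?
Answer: $\frac{415275481}{21270} \approx 19524.0$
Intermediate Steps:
$m = \frac{1}{21270} \approx 4.7015 \cdot 10^{-5}$
$R = 19524$ ($R = 23 \left(-112\right) + 22100 = -2576 + 22100 = 19524$)
$m + R = \frac{1}{21270} + 19524 = \frac{415275481}{21270}$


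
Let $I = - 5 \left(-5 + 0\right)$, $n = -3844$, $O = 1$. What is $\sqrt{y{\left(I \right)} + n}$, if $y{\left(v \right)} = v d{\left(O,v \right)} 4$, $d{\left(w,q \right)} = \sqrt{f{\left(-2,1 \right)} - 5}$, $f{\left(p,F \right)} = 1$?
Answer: $2 \sqrt{-961 + 50 i} \approx 1.6124 + 62.021 i$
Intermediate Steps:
$d{\left(w,q \right)} = 2 i$ ($d{\left(w,q \right)} = \sqrt{1 - 5} = \sqrt{-4} = 2 i$)
$I = 25$ ($I = \left(-5\right) \left(-5\right) = 25$)
$y{\left(v \right)} = 8 i v$ ($y{\left(v \right)} = v 2 i 4 = 2 i v 4 = 8 i v$)
$\sqrt{y{\left(I \right)} + n} = \sqrt{8 i 25 - 3844} = \sqrt{200 i - 3844} = \sqrt{-3844 + 200 i}$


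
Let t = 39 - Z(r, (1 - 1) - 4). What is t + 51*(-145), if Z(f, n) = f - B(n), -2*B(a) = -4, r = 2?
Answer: -7356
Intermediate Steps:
B(a) = 2 (B(a) = -1/2*(-4) = 2)
Z(f, n) = -2 + f (Z(f, n) = f - 1*2 = f - 2 = -2 + f)
t = 39 (t = 39 - (-2 + 2) = 39 - 1*0 = 39 + 0 = 39)
t + 51*(-145) = 39 + 51*(-145) = 39 - 7395 = -7356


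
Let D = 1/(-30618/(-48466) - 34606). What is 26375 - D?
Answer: 22117861096608/838591889 ≈ 26375.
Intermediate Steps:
D = -24233/838591889 (D = 1/(-30618*(-1/48466) - 34606) = 1/(15309/24233 - 34606) = 1/(-838591889/24233) = -24233/838591889 ≈ -2.8897e-5)
26375 - D = 26375 - 1*(-24233/838591889) = 26375 + 24233/838591889 = 22117861096608/838591889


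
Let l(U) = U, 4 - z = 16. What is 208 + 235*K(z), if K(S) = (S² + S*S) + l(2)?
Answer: 68358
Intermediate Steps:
z = -12 (z = 4 - 1*16 = 4 - 16 = -12)
K(S) = 2 + 2*S² (K(S) = (S² + S*S) + 2 = (S² + S²) + 2 = 2*S² + 2 = 2 + 2*S²)
208 + 235*K(z) = 208 + 235*(2 + 2*(-12)²) = 208 + 235*(2 + 2*144) = 208 + 235*(2 + 288) = 208 + 235*290 = 208 + 68150 = 68358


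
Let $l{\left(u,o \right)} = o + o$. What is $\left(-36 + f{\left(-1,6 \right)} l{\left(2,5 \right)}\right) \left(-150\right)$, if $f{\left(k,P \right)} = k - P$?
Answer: $15900$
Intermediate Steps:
$l{\left(u,o \right)} = 2 o$
$\left(-36 + f{\left(-1,6 \right)} l{\left(2,5 \right)}\right) \left(-150\right) = \left(-36 + \left(-1 - 6\right) 2 \cdot 5\right) \left(-150\right) = \left(-36 + \left(-1 - 6\right) 10\right) \left(-150\right) = \left(-36 - 70\right) \left(-150\right) = \left(-106\right) \left(-150\right) = 15900$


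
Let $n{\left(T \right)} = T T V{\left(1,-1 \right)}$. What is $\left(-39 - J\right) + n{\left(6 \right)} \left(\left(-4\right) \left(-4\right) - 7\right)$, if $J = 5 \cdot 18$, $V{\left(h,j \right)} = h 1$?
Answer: $195$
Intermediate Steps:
$V{\left(h,j \right)} = h$
$J = 90$
$n{\left(T \right)} = T^{2}$ ($n{\left(T \right)} = T T 1 = T^{2} \cdot 1 = T^{2}$)
$\left(-39 - J\right) + n{\left(6 \right)} \left(\left(-4\right) \left(-4\right) - 7\right) = \left(-39 - 90\right) + 6^{2} \left(\left(-4\right) \left(-4\right) - 7\right) = \left(-39 - 90\right) + 36 \left(16 - 7\right) = -129 + 36 \cdot 9 = -129 + 324 = 195$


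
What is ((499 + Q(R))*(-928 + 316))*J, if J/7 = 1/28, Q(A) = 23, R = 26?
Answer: -79866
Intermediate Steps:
J = ¼ (J = 7/28 = 7*(1/28) = ¼ ≈ 0.25000)
((499 + Q(R))*(-928 + 316))*J = ((499 + 23)*(-928 + 316))*(¼) = (522*(-612))*(¼) = -319464*¼ = -79866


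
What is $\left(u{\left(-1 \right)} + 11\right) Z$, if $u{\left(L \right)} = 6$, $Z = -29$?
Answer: $-493$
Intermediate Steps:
$\left(u{\left(-1 \right)} + 11\right) Z = \left(6 + 11\right) \left(-29\right) = 17 \left(-29\right) = -493$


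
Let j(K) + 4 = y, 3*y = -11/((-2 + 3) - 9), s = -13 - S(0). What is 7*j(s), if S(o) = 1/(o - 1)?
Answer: -595/24 ≈ -24.792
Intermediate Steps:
S(o) = 1/(-1 + o)
s = -12 (s = -13 - 1/(-1 + 0) = -13 - 1/(-1) = -13 - 1*(-1) = -13 + 1 = -12)
y = 11/24 (y = (-11/((-2 + 3) - 9))/3 = (-11/(1 - 9))/3 = (-11/(-8))/3 = (-11*(-1/8))/3 = (1/3)*(11/8) = 11/24 ≈ 0.45833)
j(K) = -85/24 (j(K) = -4 + 11/24 = -85/24)
7*j(s) = 7*(-85/24) = -595/24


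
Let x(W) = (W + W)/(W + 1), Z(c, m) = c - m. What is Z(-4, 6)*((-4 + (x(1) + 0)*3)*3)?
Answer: 30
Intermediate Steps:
x(W) = 2*W/(1 + W) (x(W) = (2*W)/(1 + W) = 2*W/(1 + W))
Z(-4, 6)*((-4 + (x(1) + 0)*3)*3) = (-4 - 1*6)*((-4 + (2*1/(1 + 1) + 0)*3)*3) = (-4 - 6)*((-4 + (2*1/2 + 0)*3)*3) = -10*(-4 + (2*1*(½) + 0)*3)*3 = -10*(-4 + (1 + 0)*3)*3 = -10*(-4 + 1*3)*3 = -10*(-4 + 3)*3 = -(-10)*3 = -10*(-3) = 30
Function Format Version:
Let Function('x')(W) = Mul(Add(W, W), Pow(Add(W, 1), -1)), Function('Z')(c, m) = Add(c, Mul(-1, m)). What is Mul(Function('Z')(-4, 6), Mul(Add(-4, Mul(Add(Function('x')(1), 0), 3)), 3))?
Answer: 30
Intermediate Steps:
Function('x')(W) = Mul(2, W, Pow(Add(1, W), -1)) (Function('x')(W) = Mul(Mul(2, W), Pow(Add(1, W), -1)) = Mul(2, W, Pow(Add(1, W), -1)))
Mul(Function('Z')(-4, 6), Mul(Add(-4, Mul(Add(Function('x')(1), 0), 3)), 3)) = Mul(Add(-4, Mul(-1, 6)), Mul(Add(-4, Mul(Add(Mul(2, 1, Pow(Add(1, 1), -1)), 0), 3)), 3)) = Mul(Add(-4, -6), Mul(Add(-4, Mul(Add(Mul(2, 1, Pow(2, -1)), 0), 3)), 3)) = Mul(-10, Mul(Add(-4, Mul(Add(Mul(2, 1, Rational(1, 2)), 0), 3)), 3)) = Mul(-10, Mul(Add(-4, Mul(Add(1, 0), 3)), 3)) = Mul(-10, Mul(Add(-4, Mul(1, 3)), 3)) = Mul(-10, Mul(Add(-4, 3), 3)) = Mul(-10, Mul(-1, 3)) = Mul(-10, -3) = 30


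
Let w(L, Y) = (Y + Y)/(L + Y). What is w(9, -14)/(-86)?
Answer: -14/215 ≈ -0.065116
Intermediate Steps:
w(L, Y) = 2*Y/(L + Y) (w(L, Y) = (2*Y)/(L + Y) = 2*Y/(L + Y))
w(9, -14)/(-86) = (2*(-14)/(9 - 14))/(-86) = (2*(-14)/(-5))*(-1/86) = (2*(-14)*(-1/5))*(-1/86) = (28/5)*(-1/86) = -14/215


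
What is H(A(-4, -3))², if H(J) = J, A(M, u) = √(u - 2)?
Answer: -5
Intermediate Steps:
A(M, u) = √(-2 + u)
H(A(-4, -3))² = (√(-2 - 3))² = (√(-5))² = (I*√5)² = -5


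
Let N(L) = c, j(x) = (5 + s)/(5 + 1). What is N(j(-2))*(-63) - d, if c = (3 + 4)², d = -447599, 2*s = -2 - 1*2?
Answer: 444512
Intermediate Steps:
s = -2 (s = (-2 - 1*2)/2 = (-2 - 2)/2 = (½)*(-4) = -2)
j(x) = ½ (j(x) = (5 - 2)/(5 + 1) = 3/6 = 3*(⅙) = ½)
c = 49 (c = 7² = 49)
N(L) = 49
N(j(-2))*(-63) - d = 49*(-63) - 1*(-447599) = -3087 + 447599 = 444512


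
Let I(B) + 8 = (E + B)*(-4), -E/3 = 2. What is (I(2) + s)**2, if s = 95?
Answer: 10609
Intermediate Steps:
E = -6 (E = -3*2 = -6)
I(B) = 16 - 4*B (I(B) = -8 + (-6 + B)*(-4) = -8 + (24 - 4*B) = 16 - 4*B)
(I(2) + s)**2 = ((16 - 4*2) + 95)**2 = ((16 - 8) + 95)**2 = (8 + 95)**2 = 103**2 = 10609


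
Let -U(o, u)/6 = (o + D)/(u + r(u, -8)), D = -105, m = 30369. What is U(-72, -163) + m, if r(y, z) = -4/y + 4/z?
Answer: 1618108905/53293 ≈ 30363.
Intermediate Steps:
U(o, u) = -6*(-105 + o)/(-½ + u - 4/u) (U(o, u) = -6*(o - 105)/(u + (-4/u + 4/(-8))) = -6*(-105 + o)/(u + (-4/u + 4*(-⅛))) = -6*(-105 + o)/(u + (-4/u - ½)) = -6*(-105 + o)/(u + (-½ - 4/u)) = -6*(-105 + o)/(-½ + u - 4/u))
U(-72, -163) + m = 12*(-163)*(105 - 1*(-72))/(-8 - 1*(-163) + 2*(-163)²) + 30369 = 12*(-163)*(105 + 72)/(-8 + 163 + 2*26569) + 30369 = 12*(-163)*177/(-8 + 163 + 53138) + 30369 = 12*(-163)*177/53293 + 30369 = 12*(-163)*(1/53293)*177 + 30369 = -346212/53293 + 30369 = 1618108905/53293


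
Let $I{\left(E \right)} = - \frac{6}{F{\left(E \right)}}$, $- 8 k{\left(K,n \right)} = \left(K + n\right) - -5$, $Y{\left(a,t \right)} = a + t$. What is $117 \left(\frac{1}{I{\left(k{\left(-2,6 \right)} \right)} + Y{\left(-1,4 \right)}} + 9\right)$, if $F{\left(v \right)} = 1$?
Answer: $1014$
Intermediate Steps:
$k{\left(K,n \right)} = - \frac{5}{8} - \frac{K}{8} - \frac{n}{8}$ ($k{\left(K,n \right)} = - \frac{\left(K + n\right) - -5}{8} = - \frac{\left(K + n\right) + 5}{8} = - \frac{5 + K + n}{8} = - \frac{5}{8} - \frac{K}{8} - \frac{n}{8}$)
$I{\left(E \right)} = -6$ ($I{\left(E \right)} = - \frac{6}{1} = \left(-6\right) 1 = -6$)
$117 \left(\frac{1}{I{\left(k{\left(-2,6 \right)} \right)} + Y{\left(-1,4 \right)}} + 9\right) = 117 \left(\frac{1}{-6 + \left(-1 + 4\right)} + 9\right) = 117 \left(\frac{1}{-6 + 3} + 9\right) = 117 \left(\frac{1}{-3} + 9\right) = 117 \left(- \frac{1}{3} + 9\right) = 117 \cdot \frac{26}{3} = 1014$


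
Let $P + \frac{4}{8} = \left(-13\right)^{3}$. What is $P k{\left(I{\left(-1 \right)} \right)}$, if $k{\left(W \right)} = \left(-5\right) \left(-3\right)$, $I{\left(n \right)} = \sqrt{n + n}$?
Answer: $- \frac{65925}{2} \approx -32963.0$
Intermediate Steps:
$I{\left(n \right)} = \sqrt{2} \sqrt{n}$ ($I{\left(n \right)} = \sqrt{2 n} = \sqrt{2} \sqrt{n}$)
$k{\left(W \right)} = 15$
$P = - \frac{4395}{2}$ ($P = - \frac{1}{2} + \left(-13\right)^{3} = - \frac{1}{2} - 2197 = - \frac{4395}{2} \approx -2197.5$)
$P k{\left(I{\left(-1 \right)} \right)} = \left(- \frac{4395}{2}\right) 15 = - \frac{65925}{2}$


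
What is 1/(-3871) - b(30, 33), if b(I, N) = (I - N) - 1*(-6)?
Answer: -11614/3871 ≈ -3.0003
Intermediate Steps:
b(I, N) = 6 + I - N (b(I, N) = (I - N) + 6 = 6 + I - N)
1/(-3871) - b(30, 33) = 1/(-3871) - (6 + 30 - 1*33) = -1/3871 - (6 + 30 - 33) = -1/3871 - 1*3 = -1/3871 - 3 = -11614/3871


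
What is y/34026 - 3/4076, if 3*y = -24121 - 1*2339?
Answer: -6008733/23114996 ≈ -0.25995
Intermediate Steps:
y = -8820 (y = (-24121 - 1*2339)/3 = (-24121 - 2339)/3 = (⅓)*(-26460) = -8820)
y/34026 - 3/4076 = -8820/34026 - 3/4076 = -8820*1/34026 - 3*1/4076 = -1470/5671 - 3/4076 = -6008733/23114996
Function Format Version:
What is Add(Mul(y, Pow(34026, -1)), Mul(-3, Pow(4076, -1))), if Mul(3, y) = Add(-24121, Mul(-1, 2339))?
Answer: Rational(-6008733, 23114996) ≈ -0.25995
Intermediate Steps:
y = -8820 (y = Mul(Rational(1, 3), Add(-24121, Mul(-1, 2339))) = Mul(Rational(1, 3), Add(-24121, -2339)) = Mul(Rational(1, 3), -26460) = -8820)
Add(Mul(y, Pow(34026, -1)), Mul(-3, Pow(4076, -1))) = Add(Mul(-8820, Pow(34026, -1)), Mul(-3, Pow(4076, -1))) = Add(Mul(-8820, Rational(1, 34026)), Mul(-3, Rational(1, 4076))) = Add(Rational(-1470, 5671), Rational(-3, 4076)) = Rational(-6008733, 23114996)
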